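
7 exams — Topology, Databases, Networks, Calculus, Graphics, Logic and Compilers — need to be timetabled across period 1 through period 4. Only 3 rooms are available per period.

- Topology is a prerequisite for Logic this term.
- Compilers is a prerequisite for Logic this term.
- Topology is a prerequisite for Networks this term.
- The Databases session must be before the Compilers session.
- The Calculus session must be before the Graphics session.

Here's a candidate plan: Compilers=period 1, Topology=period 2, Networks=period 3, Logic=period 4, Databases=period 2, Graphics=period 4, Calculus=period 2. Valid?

Topology is a prerequisite for Networks this term — holds.
The Calculus session must be before the Graphics session — holds.
Topology is a prerequisite for Logic this term — holds.
The Databases session must be before the Compilers session — violated.
Only 3 rooms are available per period — holds.
Compilers is a prerequisite for Logic this term — holds.

Invalid. The Databases session must be before the Compilers session.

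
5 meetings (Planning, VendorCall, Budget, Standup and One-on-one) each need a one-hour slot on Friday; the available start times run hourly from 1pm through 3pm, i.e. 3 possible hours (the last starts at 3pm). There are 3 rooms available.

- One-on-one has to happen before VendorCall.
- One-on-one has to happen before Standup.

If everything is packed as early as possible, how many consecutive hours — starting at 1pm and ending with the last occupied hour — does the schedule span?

The precedence chain requires at least 2 distinct hours.
With at most 3 per hour and 5 meetings, at least 2 hours are needed.
2 works (last occupied hour: 2pm): for example VendorCall=2pm, Standup=2pm, Budget=1pm, Planning=1pm, One-on-one=1pm.

2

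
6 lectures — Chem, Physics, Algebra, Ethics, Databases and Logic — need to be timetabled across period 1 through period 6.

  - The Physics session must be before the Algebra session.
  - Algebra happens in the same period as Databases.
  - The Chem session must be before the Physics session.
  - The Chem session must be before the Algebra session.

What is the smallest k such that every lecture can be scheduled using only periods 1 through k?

The precedence chain requires at least 3 distinct periods.
3 works (last occupied period: period 3): for example Chem -> period 1; Ethics -> period 1; Physics -> period 2; Algebra -> period 3; Databases -> period 3; Logic -> period 1.

3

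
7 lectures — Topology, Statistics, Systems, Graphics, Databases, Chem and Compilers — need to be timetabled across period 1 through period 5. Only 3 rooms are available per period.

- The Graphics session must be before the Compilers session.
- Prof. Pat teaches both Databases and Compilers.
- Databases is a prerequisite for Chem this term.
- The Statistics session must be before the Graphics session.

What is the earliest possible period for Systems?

period 1

Systems at period 1 is achievable: Compilers -> period 3, Graphics -> period 2, Chem -> period 2, Topology -> period 2, Systems -> period 1, Statistics -> period 1, Databases -> period 1.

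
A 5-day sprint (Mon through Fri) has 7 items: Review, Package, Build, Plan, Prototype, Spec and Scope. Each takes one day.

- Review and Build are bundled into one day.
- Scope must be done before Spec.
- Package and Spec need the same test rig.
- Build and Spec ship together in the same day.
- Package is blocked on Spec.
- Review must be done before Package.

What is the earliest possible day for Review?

Review must be in the same day as Spec, which can't be before Tue, so Review is at least Tue; downstream work caps Review at Thu.
Review at Tue is achievable: Prototype in Mon; Plan in Mon; Spec in Tue; Package in Wed; Build in Tue; Scope in Mon; Review in Tue.

Tue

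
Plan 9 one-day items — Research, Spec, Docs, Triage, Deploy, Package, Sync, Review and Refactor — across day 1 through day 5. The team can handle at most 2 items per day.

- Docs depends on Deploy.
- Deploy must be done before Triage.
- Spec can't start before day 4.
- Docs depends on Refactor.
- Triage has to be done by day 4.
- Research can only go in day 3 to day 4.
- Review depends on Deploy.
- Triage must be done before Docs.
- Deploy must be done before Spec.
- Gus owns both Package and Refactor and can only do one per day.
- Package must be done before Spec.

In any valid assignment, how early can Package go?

day 1

Downstream work caps Package at day 4.
Package at day 1 is achievable: Triage=day 2; Research=day 3; Sync=day 5; Spec=day 4; Refactor=day 2; Deploy=day 1; Review=day 4; Docs=day 3; Package=day 1.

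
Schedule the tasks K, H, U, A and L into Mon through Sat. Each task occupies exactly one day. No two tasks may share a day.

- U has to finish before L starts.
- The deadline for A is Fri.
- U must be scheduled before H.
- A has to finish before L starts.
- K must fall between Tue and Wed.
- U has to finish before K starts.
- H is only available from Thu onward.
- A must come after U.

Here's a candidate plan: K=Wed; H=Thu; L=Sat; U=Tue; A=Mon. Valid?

No two tasks may share a day — holds.
H is only available from Thu onward — holds.
A has to finish before L starts — holds.
U has to finish before K starts — holds.
The deadline for A is Fri — holds.
A must come after U — violated.
U has to finish before L starts — holds.
K must fall between Tue and Wed — holds.
U must be scheduled before H — holds.

No. A must come after U is not satisfied.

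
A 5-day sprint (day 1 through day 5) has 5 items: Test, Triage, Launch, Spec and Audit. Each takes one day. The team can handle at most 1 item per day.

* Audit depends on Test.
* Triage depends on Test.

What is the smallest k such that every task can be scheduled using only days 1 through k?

The precedence chain requires at least 2 distinct days.
With at most 1 per day and 5 tasks, at least 5 days are needed.
5 works (last occupied day: day 5): for example Spec in day 5; Triage in day 2; Launch in day 4; Test in day 1; Audit in day 3.

5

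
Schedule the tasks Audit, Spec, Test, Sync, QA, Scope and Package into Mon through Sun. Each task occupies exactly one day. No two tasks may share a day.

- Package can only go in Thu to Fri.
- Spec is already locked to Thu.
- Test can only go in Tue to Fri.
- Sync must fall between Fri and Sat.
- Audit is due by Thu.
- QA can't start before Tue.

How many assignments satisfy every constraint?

Splitting on Audit: it can be Mon (4), Tue (1), Wed (1). Listing each branch's schedules as (Spec, Test, Sync, QA, Scope, Package):
Audit=Mon: (Thu,Tue,Sat,Wed,Sun,Fri) (Thu,Tue,Sat,Sun,Wed,Fri) (Thu,Wed,Sat,Tue,Sun,Fri) (Thu,Wed,Sat,Sun,Tue,Fri) — 4.
Audit=Tue: (Thu,Wed,Sat,Sun,Mon,Fri) — 1.
Audit=Wed: (Thu,Tue,Sat,Sun,Mon,Fri) — 1.
Summing: 4 + 1 + 1 = 6.

6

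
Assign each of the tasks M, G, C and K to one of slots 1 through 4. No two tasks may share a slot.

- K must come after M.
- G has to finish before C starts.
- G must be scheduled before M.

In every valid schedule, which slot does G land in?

Downstream work caps G at 2.
So G is pinned to 1.

1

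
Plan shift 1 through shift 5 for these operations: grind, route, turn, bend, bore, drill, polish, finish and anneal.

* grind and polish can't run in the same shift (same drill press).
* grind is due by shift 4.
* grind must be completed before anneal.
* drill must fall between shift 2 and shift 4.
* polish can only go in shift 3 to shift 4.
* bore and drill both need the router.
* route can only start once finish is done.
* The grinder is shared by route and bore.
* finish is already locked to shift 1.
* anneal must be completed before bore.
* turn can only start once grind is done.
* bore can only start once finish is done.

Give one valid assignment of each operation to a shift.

drill -> shift 2, route -> shift 2, polish -> shift 3, grind -> shift 1, anneal -> shift 2, bore -> shift 3, turn -> shift 2, bend -> shift 1, finish -> shift 1

Checking: grind(shift 1) before anneal(shift 2); finish(shift 1) before bore(shift 3); finish(shift 1) before route(shift 2); grind(shift 1) before turn(shift 2); anneal(shift 2) before bore(shift 3); grind(shift 1) != polish(shift 3); route(shift 2) != bore(shift 3); bore(shift 3) != drill(shift 2); drill=shift 2 in [shift 2,shift 4]; grind=shift 1 in [shift 1,shift 4]; polish=shift 3 in [shift 3,shift 4]; finish=shift 1 in [shift 1,shift 1].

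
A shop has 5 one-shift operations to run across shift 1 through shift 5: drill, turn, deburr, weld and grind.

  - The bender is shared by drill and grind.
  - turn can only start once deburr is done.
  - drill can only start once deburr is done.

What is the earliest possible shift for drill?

shift 2

Precedence pushes drill to at least shift 2.
drill at shift 2 is achievable: weld=shift 1, deburr=shift 1, turn=shift 2, drill=shift 2, grind=shift 1.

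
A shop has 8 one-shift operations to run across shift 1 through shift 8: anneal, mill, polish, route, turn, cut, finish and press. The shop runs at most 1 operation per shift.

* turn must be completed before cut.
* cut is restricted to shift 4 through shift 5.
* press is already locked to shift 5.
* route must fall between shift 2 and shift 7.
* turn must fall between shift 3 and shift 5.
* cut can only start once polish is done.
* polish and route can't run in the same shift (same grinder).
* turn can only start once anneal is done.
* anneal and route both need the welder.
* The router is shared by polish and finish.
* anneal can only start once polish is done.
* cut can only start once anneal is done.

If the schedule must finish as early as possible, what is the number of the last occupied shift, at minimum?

shift 8

The precedence chain requires at least 4 distinct shifts.
With at most 1 per shift and 8 operations, at least 8 shifts are needed.
press can't be placed before shift 5, so the schedule must run through at least shift 5.
8 works (last occupied shift: shift 8): for example mill in shift 7, turn in shift 3, press in shift 5, cut in shift 4, polish in shift 1, finish in shift 8, route in shift 6, anneal in shift 2.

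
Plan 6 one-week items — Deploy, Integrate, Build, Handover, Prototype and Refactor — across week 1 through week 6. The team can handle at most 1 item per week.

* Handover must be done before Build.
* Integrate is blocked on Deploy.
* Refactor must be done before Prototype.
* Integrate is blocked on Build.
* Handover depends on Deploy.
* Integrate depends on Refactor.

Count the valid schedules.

14

Splitting on Deploy: it can be week 1 (9), week 2 (4), week 3 (1). Listing each branch's schedules as (Integrate, Build, Handover, Prototype, Refactor) by week number:
Deploy=week 1: (5,3,2,6,4) (5,4,2,6,3) (5,4,3,6,2) (6,3,2,5,4) (6,4,2,5,3) (6,4,3,5,2) (6,5,2,4,3) (6,5,3,4,2) (6,5,4,3,2) — 9.
Deploy=week 2: (5,4,3,6,1) (6,4,3,5,1) (6,5,3,4,1) (6,5,4,3,1) — 4.
Deploy=week 3: (6,5,4,2,1) — 1.
Summing: 9 + 4 + 1 = 14.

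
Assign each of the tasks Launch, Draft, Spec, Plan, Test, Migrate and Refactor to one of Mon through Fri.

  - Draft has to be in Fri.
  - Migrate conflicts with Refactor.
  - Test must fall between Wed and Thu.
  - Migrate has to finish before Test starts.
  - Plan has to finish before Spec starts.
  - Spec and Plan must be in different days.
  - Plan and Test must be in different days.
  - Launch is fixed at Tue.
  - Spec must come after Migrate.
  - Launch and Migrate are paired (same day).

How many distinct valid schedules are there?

60

Splitting on Spec: it can be Wed (16), Thu (20), Fri (24). Listing each branch's schedules as (Launch, Draft, Plan, Test, Migrate, Refactor):
Spec=Wed: (Tue,Fri,Mon,Wed,Tue,Mon) (Tue,Fri,Mon,Wed,Tue,Wed) (Tue,Fri,Mon,Wed,Tue,Thu) (Tue,Fri,Mon,Wed,Tue,Fri) (Tue,Fri,Mon,Thu,Tue,Mon) (Tue,Fri,Mon,Thu,Tue,Wed) (Tue,Fri,Mon,Thu,Tue,Thu) (Tue,Fri,Mon,Thu,Tue,Fri) (Tue,Fri,Tue,Wed,Tue,Mon) (Tue,Fri,Tue,Wed,Tue,Wed) (Tue,Fri,Tue,Wed,Tue,Thu) (Tue,Fri,Tue,Wed,Tue,Fri) (Tue,Fri,Tue,Thu,Tue,Mon) (Tue,Fri,Tue,Thu,Tue,Wed) (Tue,Fri,Tue,Thu,Tue,Thu) (Tue,Fri,Tue,Thu,Tue,Fri) — 16.
Spec=Thu: (Tue,Fri,Mon,Wed,Tue,Mon) (Tue,Fri,Mon,Wed,Tue,Wed) (Tue,Fri,Mon,Wed,Tue,Thu) (Tue,Fri,Mon,Wed,Tue,Fri) (Tue,Fri,Mon,Thu,Tue,Mon) (Tue,Fri,Mon,Thu,Tue,Wed) (Tue,Fri,Mon,Thu,Tue,Thu) (Tue,Fri,Mon,Thu,Tue,Fri) (Tue,Fri,Tue,Wed,Tue,Mon) (Tue,Fri,Tue,Wed,Tue,Wed) (Tue,Fri,Tue,Wed,Tue,Thu) (Tue,Fri,Tue,Wed,Tue,Fri) (Tue,Fri,Tue,Thu,Tue,Mon) (Tue,Fri,Tue,Thu,Tue,Wed) (Tue,Fri,Tue,Thu,Tue,Thu) (Tue,Fri,Tue,Thu,Tue,Fri) (Tue,Fri,Wed,Thu,Tue,Mon) (Tue,Fri,Wed,Thu,Tue,Wed) (Tue,Fri,Wed,Thu,Tue,Thu) (Tue,Fri,Wed,Thu,Tue,Fri) — 20.
Spec=Fri: (Tue,Fri,Mon,Wed,Tue,Mon) (Tue,Fri,Mon,Wed,Tue,Wed) (Tue,Fri,Mon,Wed,Tue,Thu) (Tue,Fri,Mon,Wed,Tue,Fri) (Tue,Fri,Mon,Thu,Tue,Mon) (Tue,Fri,Mon,Thu,Tue,Wed) (Tue,Fri,Mon,Thu,Tue,Thu) (Tue,Fri,Mon,Thu,Tue,Fri) (Tue,Fri,Tue,Wed,Tue,Mon) (Tue,Fri,Tue,Wed,Tue,Wed) (Tue,Fri,Tue,Wed,Tue,Thu) (Tue,Fri,Tue,Wed,Tue,Fri) (Tue,Fri,Tue,Thu,Tue,Mon) (Tue,Fri,Tue,Thu,Tue,Wed) (Tue,Fri,Tue,Thu,Tue,Thu) (Tue,Fri,Tue,Thu,Tue,Fri) (Tue,Fri,Wed,Thu,Tue,Mon) (Tue,Fri,Wed,Thu,Tue,Wed) (Tue,Fri,Wed,Thu,Tue,Thu) (Tue,Fri,Wed,Thu,Tue,Fri) (Tue,Fri,Thu,Wed,Tue,Mon) (Tue,Fri,Thu,Wed,Tue,Wed) (Tue,Fri,Thu,Wed,Tue,Thu) (Tue,Fri,Thu,Wed,Tue,Fri) — 24.
Summing: 16 + 20 + 24 = 60.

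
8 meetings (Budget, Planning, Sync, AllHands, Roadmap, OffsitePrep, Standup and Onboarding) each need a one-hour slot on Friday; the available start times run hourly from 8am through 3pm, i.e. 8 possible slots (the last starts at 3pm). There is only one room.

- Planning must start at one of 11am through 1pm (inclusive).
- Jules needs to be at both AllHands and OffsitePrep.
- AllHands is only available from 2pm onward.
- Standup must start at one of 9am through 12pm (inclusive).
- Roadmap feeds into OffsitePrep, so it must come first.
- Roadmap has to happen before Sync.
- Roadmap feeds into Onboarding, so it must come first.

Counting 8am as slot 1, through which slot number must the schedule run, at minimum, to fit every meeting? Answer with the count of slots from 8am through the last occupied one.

The precedence chain requires at least 2 distinct slots.
With at most 1 per slot and 8 meetings, at least 8 slots are needed.
AllHands can't be placed before 2pm — that is slot 7 counting from 8am — so the schedule must run through at least 7 slots.
8 works (last occupied slot: 3pm): for example Roadmap=8am; Standup=9am; OffsitePrep=12pm; Budget=3pm; AllHands=2pm; Sync=10am; Planning=11am; Onboarding=1pm.

8 slots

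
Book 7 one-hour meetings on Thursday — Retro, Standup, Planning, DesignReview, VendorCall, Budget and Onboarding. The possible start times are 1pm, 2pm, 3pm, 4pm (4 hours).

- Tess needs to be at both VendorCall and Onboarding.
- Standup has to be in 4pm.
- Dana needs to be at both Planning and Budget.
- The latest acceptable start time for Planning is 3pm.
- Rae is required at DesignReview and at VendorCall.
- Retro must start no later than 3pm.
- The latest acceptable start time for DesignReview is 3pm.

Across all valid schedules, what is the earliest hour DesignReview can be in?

1pm

DesignReview's own window allows nothing later than 3pm.
DesignReview at 1pm is achievable: Standup=4pm; Onboarding=1pm; VendorCall=2pm; Budget=2pm; Planning=1pm; DesignReview=1pm; Retro=1pm.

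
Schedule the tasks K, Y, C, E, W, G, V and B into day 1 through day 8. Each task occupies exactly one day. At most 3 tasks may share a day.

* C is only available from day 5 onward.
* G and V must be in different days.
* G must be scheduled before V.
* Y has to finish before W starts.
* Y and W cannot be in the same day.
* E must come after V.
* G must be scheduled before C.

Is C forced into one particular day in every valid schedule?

No

C can be day 5 (e.g. G in day 1, C in day 5, V in day 2, B in day 2, Y in day 1, K in day 1, W in day 2, E in day 3) or day 6 (e.g. G=day 1; E=day 3; V=day 2; W=day 2; B=day 2; Y=day 1; K=day 1; C=day 6).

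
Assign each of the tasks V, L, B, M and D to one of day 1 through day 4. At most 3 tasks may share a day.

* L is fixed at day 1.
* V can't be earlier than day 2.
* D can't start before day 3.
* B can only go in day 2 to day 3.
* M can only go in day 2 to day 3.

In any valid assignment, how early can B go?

day 2

B is available from day 2; B's own window allows nothing later than day 3.
B at day 2 is achievable: V -> day 2, D -> day 3, B -> day 2, M -> day 2, L -> day 1.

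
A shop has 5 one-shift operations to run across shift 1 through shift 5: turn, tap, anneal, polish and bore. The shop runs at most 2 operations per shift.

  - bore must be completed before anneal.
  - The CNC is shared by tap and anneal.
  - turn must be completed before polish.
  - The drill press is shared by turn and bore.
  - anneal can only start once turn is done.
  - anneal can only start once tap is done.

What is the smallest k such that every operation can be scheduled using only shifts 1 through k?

3 shifts

The precedence chain requires at least 2 distinct shifts.
With at most 2 per shift and 5 operations, at least 3 shifts are needed.
3 works (last occupied shift: shift 3): for example bore=shift 2; polish=shift 2; turn=shift 1; tap=shift 1; anneal=shift 3.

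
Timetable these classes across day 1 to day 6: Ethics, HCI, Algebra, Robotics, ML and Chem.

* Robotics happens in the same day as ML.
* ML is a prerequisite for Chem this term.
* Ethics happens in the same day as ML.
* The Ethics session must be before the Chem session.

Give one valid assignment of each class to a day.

Robotics=day 1, Ethics=day 1, ML=day 1, Chem=day 2, HCI=day 1, Algebra=day 1

Checking: Ethics(day 1) before Chem(day 2); ML(day 1) before Chem(day 2); Robotics = ML = day 1; Ethics = ML = day 1.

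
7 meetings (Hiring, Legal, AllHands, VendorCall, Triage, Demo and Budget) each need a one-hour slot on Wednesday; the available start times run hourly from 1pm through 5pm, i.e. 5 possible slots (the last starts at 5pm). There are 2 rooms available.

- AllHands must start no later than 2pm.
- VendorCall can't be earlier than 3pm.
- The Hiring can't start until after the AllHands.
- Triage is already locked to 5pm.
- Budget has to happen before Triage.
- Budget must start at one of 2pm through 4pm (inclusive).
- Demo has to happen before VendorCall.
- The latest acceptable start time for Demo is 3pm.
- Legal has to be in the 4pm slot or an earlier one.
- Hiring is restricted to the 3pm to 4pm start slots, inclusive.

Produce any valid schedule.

VendorCall -> 3pm; Demo -> 1pm; Budget -> 2pm; Legal -> 2pm; Hiring -> 3pm; AllHands -> 1pm; Triage -> 5pm

Checking: Budget(2pm) before Triage(5pm); Demo(1pm) before VendorCall(3pm); AllHands(1pm) before Hiring(3pm); Budget=2pm in [2pm,4pm]; Hiring=3pm in [3pm,4pm]; AllHands=1pm in [1pm,2pm]; VendorCall=3pm in [3pm,5pm]; Legal=2pm in [1pm,4pm]; Triage=5pm in [5pm,5pm]; Demo=1pm in [1pm,3pm]; max 2 per slot (cap 2).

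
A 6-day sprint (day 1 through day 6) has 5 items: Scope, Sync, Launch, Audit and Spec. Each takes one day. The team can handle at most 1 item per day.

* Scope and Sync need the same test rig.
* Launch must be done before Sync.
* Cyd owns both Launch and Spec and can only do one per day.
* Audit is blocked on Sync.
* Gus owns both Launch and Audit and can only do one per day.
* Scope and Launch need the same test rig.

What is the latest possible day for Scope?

day 6

Scope at day 6 is achievable: Audit -> day 3, Scope -> day 6, Spec -> day 4, Launch -> day 1, Sync -> day 2.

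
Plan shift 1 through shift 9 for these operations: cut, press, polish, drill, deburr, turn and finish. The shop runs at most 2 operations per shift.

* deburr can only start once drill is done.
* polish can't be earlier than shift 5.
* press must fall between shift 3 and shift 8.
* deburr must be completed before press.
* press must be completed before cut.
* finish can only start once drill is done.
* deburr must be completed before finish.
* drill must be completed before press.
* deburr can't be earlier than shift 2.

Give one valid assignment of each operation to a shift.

turn -> shift 1; drill -> shift 1; deburr -> shift 2; press -> shift 3; cut -> shift 4; finish -> shift 3; polish -> shift 5

Checking: drill(shift 1) before deburr(shift 2); deburr(shift 2) before finish(shift 3); press(shift 3) before cut(shift 4); deburr(shift 2) before press(shift 3); drill(shift 1) before finish(shift 3); drill(shift 1) before press(shift 3); deburr=shift 2 in [shift 2,shift 9]; press=shift 3 in [shift 3,shift 8]; polish=shift 5 in [shift 5,shift 9]; max 2 per shift (cap 2).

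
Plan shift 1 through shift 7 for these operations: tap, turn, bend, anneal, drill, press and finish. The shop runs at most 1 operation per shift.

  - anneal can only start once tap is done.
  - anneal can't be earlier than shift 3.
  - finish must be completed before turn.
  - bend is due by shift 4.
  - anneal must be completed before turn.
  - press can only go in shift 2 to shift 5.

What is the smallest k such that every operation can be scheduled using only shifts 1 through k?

The precedence chain requires at least 3 distinct shifts.
With at most 1 per shift and 7 operations, at least 7 shifts are needed.
Propagating the time windows through the other constraints, turn can't land before shift 4, so the schedule must run through at least shift 4.
7 works (last occupied shift: shift 7): for example bend in shift 1; turn in shift 6; anneal in shift 4; press in shift 2; finish in shift 5; drill in shift 7; tap in shift 3.

7 shifts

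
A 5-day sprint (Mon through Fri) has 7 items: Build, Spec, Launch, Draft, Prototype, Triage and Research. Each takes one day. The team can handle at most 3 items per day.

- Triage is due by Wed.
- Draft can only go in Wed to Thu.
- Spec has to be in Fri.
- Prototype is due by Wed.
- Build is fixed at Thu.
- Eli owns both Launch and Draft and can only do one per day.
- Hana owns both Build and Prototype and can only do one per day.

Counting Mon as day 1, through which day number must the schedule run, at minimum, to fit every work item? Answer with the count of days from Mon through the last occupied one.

5

With at most 3 per day and 7 work items, at least 3 days are needed.
Spec can't be placed before Fri — that is day 5 counting from Mon — so the schedule must run through at least 5 days.
5 works (last occupied day: Fri): for example Spec=Fri, Research=Tue, Launch=Mon, Prototype=Mon, Draft=Wed, Triage=Mon, Build=Thu.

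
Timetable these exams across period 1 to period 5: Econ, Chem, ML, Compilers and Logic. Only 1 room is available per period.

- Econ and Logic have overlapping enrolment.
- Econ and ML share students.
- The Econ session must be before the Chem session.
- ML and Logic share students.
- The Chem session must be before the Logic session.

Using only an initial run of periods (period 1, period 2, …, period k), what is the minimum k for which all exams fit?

5

The precedence chain requires at least 3 distinct periods.
With at most 1 per period and 5 exams, at least 5 periods are needed.
5 works (last occupied period: period 5): for example ML=period 4, Chem=period 2, Logic=period 3, Econ=period 1, Compilers=period 5.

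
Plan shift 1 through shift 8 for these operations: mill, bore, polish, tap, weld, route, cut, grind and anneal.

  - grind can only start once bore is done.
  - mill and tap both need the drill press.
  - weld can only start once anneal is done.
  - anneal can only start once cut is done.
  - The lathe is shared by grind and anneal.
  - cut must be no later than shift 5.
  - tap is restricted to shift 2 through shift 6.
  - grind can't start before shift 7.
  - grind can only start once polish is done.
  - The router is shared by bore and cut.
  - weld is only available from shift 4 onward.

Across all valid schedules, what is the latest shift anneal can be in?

shift 7

Precedence pushes anneal to at least shift 2; downstream work caps anneal at shift 7.
anneal at shift 7 is achievable: polish -> shift 1; cut -> shift 1; grind -> shift 8; route -> shift 1; tap -> shift 2; anneal -> shift 7; bore -> shift 2; mill -> shift 1; weld -> shift 8.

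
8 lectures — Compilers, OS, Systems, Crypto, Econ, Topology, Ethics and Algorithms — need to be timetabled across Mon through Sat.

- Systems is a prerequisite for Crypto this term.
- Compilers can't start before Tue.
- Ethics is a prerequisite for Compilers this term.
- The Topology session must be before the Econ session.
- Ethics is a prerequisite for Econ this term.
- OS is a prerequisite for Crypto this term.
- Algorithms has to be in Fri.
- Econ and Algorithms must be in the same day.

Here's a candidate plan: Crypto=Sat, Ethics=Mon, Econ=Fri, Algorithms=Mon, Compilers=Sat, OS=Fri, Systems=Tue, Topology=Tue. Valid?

Invalid. Econ and Algorithms must be in the same day.

Ethics is a prerequisite for Econ this term — holds.
Ethics is a prerequisite for Compilers this term — holds.
The Topology session must be before the Econ session — holds.
Econ and Algorithms must be in the same day — violated.
OS is a prerequisite for Crypto this term — holds.
Algorithms has to be in Fri — violated.
Systems is a prerequisite for Crypto this term — holds.
Compilers can't start before Tue — holds.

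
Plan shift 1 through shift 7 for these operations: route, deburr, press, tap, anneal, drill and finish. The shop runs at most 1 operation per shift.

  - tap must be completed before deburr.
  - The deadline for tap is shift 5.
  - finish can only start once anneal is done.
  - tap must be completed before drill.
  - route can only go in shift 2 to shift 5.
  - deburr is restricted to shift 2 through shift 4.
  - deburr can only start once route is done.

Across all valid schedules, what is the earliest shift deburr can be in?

Deburr is available from shift 2; precedence pushes deburr to at least shift 3; deburr's own window allows nothing later than shift 4.
deburr at shift 3 is achievable: anneal in shift 4, finish in shift 6, tap in shift 1, route in shift 2, drill in shift 5, deburr in shift 3, press in shift 7.

shift 3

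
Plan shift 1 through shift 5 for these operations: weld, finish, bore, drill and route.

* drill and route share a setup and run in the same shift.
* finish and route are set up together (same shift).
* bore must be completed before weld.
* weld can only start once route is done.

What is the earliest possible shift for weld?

shift 2

Precedence pushes weld to at least shift 2.
weld at shift 2 is achievable: finish in shift 1; weld in shift 2; drill in shift 1; bore in shift 1; route in shift 1.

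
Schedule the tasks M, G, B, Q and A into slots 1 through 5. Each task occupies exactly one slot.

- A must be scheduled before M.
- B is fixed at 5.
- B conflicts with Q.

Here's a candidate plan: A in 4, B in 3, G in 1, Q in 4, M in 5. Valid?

Invalid. B is fixed at 5.

B is fixed at 5 — violated.
A must be scheduled before M — holds.
B conflicts with Q — holds.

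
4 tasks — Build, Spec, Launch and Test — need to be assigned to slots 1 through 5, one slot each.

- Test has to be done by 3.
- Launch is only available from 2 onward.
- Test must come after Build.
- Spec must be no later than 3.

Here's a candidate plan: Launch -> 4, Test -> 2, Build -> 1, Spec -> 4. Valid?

Test must come after Build — holds.
Launch is only available from 2 onward — holds.
Spec must be no later than 3 — violated.
Test has to be done by 3 — holds.

Invalid. Spec must be no later than 3.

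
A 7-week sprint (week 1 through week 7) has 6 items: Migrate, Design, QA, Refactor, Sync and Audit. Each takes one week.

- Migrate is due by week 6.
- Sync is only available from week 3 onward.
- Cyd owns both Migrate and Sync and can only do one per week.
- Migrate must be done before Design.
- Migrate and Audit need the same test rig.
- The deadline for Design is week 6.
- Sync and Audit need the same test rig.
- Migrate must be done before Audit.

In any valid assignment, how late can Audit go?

Precedence pushes Audit to at least week 2.
Audit at week 7 is achievable: Audit=week 7, Refactor=week 1, Migrate=week 1, QA=week 1, Sync=week 3, Design=week 2.

week 7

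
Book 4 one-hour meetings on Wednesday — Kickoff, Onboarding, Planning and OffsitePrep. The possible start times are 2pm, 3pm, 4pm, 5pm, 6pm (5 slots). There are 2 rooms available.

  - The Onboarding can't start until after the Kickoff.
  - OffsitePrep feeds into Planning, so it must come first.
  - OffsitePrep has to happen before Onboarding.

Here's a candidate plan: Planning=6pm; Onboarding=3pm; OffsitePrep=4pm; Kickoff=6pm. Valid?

Invalid. The Onboarding can't start until after the Kickoff.

OffsitePrep has to happen before Onboarding — violated.
OffsitePrep feeds into Planning, so it must come first — holds.
There are 2 rooms available — holds.
The Onboarding can't start until after the Kickoff — violated.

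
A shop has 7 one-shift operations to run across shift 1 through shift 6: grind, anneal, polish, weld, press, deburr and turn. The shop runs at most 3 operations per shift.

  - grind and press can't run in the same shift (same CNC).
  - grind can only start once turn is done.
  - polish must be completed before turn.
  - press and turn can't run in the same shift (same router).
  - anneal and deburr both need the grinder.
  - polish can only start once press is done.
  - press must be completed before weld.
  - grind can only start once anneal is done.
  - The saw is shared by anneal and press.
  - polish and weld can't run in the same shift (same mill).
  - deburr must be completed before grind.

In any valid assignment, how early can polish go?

Precedence pushes polish to at least shift 2; downstream work caps polish at shift 4.
polish at shift 2 is achievable: polish in shift 2, weld in shift 3, anneal in shift 2, grind in shift 4, press in shift 1, turn in shift 3, deburr in shift 1.

shift 2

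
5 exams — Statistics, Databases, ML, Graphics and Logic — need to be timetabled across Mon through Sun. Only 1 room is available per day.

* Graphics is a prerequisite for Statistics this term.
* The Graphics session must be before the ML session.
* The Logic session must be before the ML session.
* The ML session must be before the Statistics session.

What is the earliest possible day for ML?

Wed

Precedence pushes ML to at least Tue; downstream work caps ML at Sat.
ML at Wed is achievable: Graphics in Mon, Databases in Fri, Statistics in Thu, ML in Wed, Logic in Tue.
Nothing earlier works — the capacity limit rule out every day before Wed.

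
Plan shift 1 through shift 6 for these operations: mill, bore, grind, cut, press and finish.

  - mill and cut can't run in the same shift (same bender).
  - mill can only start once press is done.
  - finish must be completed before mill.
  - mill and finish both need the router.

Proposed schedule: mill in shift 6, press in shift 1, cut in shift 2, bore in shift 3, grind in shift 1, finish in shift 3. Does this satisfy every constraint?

finish must be completed before mill — holds.
mill and finish both need the router — holds.
mill and cut can't run in the same shift (same bender) — holds.
mill can only start once press is done — holds.

Valid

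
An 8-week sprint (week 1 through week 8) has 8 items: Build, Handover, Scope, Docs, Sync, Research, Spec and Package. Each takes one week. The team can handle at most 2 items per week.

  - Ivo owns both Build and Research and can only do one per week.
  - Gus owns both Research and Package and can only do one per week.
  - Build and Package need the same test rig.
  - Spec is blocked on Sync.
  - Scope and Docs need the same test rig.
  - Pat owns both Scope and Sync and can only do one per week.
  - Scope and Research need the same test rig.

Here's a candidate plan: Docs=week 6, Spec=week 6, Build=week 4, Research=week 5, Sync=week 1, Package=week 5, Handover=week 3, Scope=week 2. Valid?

Gus owns both Research and Package and can only do one per week — violated.
Ivo owns both Build and Research and can only do one per week — holds.
Build and Package need the same test rig — holds.
Spec is blocked on Sync — holds.
Pat owns both Scope and Sync and can only do one per week — holds.
Scope and Research need the same test rig — holds.
Scope and Docs need the same test rig — holds.
The team can handle at most 2 items per week — holds.

No — it violates: Gus owns both Research and Package and can only do one per week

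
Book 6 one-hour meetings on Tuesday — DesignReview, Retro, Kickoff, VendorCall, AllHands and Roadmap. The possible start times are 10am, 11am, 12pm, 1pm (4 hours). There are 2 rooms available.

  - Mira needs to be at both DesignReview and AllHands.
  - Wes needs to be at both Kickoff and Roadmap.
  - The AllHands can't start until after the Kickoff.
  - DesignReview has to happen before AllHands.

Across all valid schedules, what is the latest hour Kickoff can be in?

12pm

Downstream work caps Kickoff at 12pm.
Kickoff at 12pm is achievable: Roadmap in 11am; DesignReview in 10am; AllHands in 1pm; VendorCall in 11am; Kickoff in 12pm; Retro in 10am.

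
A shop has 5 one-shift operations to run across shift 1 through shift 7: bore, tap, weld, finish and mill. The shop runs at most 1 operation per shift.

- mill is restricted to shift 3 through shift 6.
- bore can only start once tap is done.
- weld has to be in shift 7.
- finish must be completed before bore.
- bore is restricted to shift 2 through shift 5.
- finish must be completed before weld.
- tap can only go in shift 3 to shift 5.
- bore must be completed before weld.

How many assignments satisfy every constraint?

14

Splitting on bore: it can be shift 4 (4), shift 5 (10). Listing each branch's schedules as (tap, weld, finish, mill) by shift number:
bore=shift 4: (3,7,1,5) (3,7,1,6) (3,7,2,5) (3,7,2,6) — 4.
bore=shift 5: (3,7,1,4) (3,7,1,6) (3,7,2,4) (3,7,2,6) (3,7,4,6) (4,7,1,3) (4,7,1,6) (4,7,2,3) (4,7,2,6) (4,7,3,6) — 10.
Summing: 4 + 10 = 14.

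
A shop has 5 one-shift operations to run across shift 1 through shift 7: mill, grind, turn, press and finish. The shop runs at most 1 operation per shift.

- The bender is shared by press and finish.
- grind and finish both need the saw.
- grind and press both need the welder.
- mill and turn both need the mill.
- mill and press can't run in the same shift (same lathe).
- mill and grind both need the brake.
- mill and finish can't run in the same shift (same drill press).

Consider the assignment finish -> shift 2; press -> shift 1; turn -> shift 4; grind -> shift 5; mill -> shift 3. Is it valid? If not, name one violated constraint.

Valid

grind and press both need the welder — holds.
grind and finish both need the saw — holds.
mill and grind both need the brake — holds.
The bender is shared by press and finish — holds.
mill and press can't run in the same shift (same lathe) — holds.
The shop runs at most 1 operation per shift — holds.
mill and turn both need the mill — holds.
mill and finish can't run in the same shift (same drill press) — holds.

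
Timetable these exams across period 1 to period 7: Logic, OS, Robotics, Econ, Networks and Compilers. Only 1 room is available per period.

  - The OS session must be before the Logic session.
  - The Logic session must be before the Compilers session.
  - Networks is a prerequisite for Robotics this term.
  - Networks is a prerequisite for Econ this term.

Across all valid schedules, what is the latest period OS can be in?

Downstream work caps OS at period 5.
OS at period 5 is achievable: Networks in period 1; OS in period 5; Compilers in period 7; Robotics in period 2; Logic in period 6; Econ in period 3.

period 5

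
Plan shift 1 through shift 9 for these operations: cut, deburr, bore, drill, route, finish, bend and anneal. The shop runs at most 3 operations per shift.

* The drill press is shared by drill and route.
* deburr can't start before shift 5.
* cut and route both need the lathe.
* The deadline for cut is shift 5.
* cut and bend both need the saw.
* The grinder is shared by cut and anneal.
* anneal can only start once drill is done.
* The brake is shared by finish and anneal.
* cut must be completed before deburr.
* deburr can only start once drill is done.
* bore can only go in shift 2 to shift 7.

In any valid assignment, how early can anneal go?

shift 2

Precedence pushes anneal to at least shift 2.
anneal at shift 2 is achievable: drill in shift 1; cut in shift 1; bore in shift 2; bend in shift 3; finish in shift 1; route in shift 2; anneal in shift 2; deburr in shift 5.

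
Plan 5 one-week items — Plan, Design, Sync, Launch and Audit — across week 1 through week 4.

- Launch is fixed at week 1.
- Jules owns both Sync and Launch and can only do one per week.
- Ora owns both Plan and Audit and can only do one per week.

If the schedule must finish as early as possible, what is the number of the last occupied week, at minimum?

Could 1 week be enough, i.e. nothing placed later than week 1? No: Launch's window within 1 week is {week 1}; Launch can't share with Sync (week 1) → nothing is left.
So 1 week is not enough.
2 works (last occupied week: week 2): for example Design -> week 1; Sync -> week 2; Plan -> week 1; Launch -> week 1; Audit -> week 2.

2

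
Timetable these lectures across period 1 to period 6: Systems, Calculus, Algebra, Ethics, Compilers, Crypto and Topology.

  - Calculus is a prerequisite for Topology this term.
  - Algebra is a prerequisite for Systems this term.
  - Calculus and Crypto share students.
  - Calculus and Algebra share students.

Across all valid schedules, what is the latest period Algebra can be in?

Downstream work caps Algebra at period 5.
Algebra at period 5 is achievable: Crypto in period 2, Compilers in period 1, Calculus in period 1, Ethics in period 1, Topology in period 2, Systems in period 6, Algebra in period 5.

period 5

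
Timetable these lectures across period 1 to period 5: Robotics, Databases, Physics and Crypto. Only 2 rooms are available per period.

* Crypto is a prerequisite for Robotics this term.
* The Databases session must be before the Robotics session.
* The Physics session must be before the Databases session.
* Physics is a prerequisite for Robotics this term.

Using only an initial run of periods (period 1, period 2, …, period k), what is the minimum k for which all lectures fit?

The precedence chain requires at least 3 distinct periods.
With at most 2 per period and 4 lectures, at least 2 periods are needed.
3 works (last occupied period: period 3): for example Robotics in period 3; Physics in period 1; Crypto in period 1; Databases in period 2.

3 periods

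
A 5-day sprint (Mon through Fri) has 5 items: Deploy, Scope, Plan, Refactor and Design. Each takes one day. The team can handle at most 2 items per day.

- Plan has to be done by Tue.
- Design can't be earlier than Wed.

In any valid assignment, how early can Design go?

Design is available from Wed.
Design at Wed is achievable: Plan in Mon; Scope in Tue; Design in Wed; Deploy in Mon; Refactor in Tue.

Wed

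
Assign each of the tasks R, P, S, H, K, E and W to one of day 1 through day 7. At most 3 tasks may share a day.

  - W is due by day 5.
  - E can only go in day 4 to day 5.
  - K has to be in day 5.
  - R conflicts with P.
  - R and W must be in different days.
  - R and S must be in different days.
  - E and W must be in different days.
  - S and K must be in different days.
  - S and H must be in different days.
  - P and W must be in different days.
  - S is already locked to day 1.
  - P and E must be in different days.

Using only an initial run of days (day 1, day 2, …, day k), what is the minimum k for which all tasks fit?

5

With at most 3 per day and 7 tasks, at least 3 days are needed.
K can't be placed before day 5, so the schedule must run through at least day 5.
5 works (last occupied day: day 5): for example K in day 5; S in day 1; H in day 2; W in day 3; P in day 1; R in day 2; E in day 4.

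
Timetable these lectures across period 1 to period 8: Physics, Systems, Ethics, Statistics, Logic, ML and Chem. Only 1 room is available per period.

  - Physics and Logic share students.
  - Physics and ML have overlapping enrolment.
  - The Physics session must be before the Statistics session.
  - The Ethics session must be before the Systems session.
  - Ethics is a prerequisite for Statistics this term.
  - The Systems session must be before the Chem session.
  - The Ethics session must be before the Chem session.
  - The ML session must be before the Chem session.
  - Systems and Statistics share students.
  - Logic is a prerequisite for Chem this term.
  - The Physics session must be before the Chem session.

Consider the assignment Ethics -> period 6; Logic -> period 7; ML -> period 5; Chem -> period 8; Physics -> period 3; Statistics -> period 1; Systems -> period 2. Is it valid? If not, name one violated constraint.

No. Ethics is a prerequisite for Statistics this term is not satisfied.

Physics and Logic share students — holds.
The ML session must be before the Chem session — holds.
The Ethics session must be before the Chem session — holds.
The Systems session must be before the Chem session — holds.
Systems and Statistics share students — holds.
Physics and ML have overlapping enrolment — holds.
Ethics is a prerequisite for Statistics this term — violated.
Only 1 room is available per period — holds.
The Physics session must be before the Chem session — holds.
The Ethics session must be before the Systems session — violated.
The Physics session must be before the Statistics session — violated.
Logic is a prerequisite for Chem this term — holds.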